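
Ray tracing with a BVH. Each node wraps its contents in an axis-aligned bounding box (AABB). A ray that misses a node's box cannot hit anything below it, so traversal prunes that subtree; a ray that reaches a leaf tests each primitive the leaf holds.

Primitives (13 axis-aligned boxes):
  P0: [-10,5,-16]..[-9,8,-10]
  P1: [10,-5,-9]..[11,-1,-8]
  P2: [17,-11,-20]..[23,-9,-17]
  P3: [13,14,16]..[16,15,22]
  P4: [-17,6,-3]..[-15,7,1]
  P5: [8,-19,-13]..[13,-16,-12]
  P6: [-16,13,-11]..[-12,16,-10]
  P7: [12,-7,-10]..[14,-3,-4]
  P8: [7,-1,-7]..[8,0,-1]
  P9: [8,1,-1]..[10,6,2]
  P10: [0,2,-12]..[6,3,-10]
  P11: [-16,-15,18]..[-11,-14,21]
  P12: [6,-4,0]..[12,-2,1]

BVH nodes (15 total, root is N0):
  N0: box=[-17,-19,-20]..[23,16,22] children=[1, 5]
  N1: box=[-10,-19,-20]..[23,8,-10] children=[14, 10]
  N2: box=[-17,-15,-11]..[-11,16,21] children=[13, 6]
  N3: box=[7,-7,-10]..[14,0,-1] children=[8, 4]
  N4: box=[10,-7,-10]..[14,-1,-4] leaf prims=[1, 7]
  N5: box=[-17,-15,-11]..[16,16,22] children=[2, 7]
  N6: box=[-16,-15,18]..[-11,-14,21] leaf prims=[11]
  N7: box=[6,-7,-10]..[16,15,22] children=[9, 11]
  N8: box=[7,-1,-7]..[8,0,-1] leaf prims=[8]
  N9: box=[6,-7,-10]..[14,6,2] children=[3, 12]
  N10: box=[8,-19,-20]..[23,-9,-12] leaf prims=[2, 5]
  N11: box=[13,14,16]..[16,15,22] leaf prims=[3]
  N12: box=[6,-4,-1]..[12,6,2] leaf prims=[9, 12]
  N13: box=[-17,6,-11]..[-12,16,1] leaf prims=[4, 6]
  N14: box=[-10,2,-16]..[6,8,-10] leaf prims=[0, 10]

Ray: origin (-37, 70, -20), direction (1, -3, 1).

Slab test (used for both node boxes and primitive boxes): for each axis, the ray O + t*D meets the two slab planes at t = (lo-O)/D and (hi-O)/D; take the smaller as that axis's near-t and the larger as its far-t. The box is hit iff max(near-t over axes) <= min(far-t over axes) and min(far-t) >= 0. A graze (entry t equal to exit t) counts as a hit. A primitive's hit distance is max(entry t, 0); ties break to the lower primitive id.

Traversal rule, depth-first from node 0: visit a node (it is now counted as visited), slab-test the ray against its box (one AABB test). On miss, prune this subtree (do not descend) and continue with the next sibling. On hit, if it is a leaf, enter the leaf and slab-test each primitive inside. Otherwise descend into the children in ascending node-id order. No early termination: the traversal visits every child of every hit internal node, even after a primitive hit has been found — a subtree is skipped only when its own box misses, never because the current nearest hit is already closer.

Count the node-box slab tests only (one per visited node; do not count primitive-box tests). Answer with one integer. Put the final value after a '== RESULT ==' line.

Walk:
N0 x:[20,60] y:[18,89/3] z:[0,42] -> hit [20,89/3], descend [1, 5]
  N1 x:[27,60] y:[62/3,89/3] z:[0,10] -> miss, prune
  N5 x:[20,53] y:[18,85/3] z:[9,42] -> hit [20,85/3], descend [2, 7]
    N2 x:[20,26] y:[18,85/3] z:[9,41] -> hit [20,26], descend [6, 13]
      N6 x:[21,26] y:[28,85/3] z:[38,41] -> miss, prune
      N13 x:[20,25] y:[18,64/3] z:[9,21] -> hit [20,21] leaf, test {P4@t=21, P6(miss)}
    N7 x:[43,53] y:[55/3,77/3] z:[10,42] -> miss, prune

Summary -> nodes [0, 1, 5, 2, 6, 13, 7]; box-tests=7; leaf-entries=1; first=P4

== RESULT ==
7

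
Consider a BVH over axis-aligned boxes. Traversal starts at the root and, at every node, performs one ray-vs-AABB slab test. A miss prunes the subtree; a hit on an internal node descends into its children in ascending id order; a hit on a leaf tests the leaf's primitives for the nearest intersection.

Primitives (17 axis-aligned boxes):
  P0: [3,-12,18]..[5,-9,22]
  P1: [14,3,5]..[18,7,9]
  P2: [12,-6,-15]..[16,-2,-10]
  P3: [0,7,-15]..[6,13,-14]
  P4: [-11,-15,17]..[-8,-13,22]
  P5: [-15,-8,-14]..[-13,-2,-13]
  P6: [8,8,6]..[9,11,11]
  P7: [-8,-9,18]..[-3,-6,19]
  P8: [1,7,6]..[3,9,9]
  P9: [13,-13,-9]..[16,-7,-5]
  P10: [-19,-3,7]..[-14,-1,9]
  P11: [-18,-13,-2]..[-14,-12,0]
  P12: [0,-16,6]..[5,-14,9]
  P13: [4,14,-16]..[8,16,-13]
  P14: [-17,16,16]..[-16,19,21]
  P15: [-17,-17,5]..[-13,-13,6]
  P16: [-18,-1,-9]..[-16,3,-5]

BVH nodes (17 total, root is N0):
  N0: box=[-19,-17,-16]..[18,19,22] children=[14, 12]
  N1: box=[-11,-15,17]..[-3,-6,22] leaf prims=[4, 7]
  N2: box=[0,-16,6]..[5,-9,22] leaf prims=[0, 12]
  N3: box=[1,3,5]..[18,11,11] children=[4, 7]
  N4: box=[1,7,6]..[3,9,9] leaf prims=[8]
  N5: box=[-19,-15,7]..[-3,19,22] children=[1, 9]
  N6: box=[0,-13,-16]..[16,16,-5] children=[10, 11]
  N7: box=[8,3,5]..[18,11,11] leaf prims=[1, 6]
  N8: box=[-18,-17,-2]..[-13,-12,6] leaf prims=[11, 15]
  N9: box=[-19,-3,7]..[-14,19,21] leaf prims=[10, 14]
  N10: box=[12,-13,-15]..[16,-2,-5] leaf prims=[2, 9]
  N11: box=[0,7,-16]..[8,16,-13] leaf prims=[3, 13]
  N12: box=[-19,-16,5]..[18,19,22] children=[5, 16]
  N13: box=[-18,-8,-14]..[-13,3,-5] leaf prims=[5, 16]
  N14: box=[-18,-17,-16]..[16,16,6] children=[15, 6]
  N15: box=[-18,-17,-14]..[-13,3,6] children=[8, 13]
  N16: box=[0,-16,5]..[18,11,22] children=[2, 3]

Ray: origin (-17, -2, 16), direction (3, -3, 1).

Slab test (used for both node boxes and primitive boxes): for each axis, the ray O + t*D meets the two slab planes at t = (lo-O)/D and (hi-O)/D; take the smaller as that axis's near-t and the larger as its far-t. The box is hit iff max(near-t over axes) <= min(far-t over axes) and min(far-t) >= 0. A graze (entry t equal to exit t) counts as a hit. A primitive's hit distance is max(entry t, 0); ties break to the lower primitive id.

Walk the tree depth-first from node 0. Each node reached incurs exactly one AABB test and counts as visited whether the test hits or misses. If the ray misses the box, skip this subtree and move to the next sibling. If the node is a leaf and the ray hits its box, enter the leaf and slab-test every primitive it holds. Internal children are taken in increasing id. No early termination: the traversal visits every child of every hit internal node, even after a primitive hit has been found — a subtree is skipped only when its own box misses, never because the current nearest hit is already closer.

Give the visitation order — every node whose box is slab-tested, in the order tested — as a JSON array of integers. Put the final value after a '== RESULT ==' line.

Walk:
N0 x:[-2/3,35/3] y:[-7,5] z:[-32,6] -> hit [-2/3,5], descend [12, 14]
  N12 x:[-2/3,35/3] y:[-7,14/3] z:[-11,6] -> hit [-2/3,14/3], descend [5, 16]
    N5 x:[-2/3,14/3] y:[-7,13/3] z:[-9,6] -> hit [-2/3,13/3], descend [1, 9]
      N1 x:[2,14/3] y:[4/3,13/3] z:[1,6] -> hit [2,13/3] leaf, test {P4(miss), P7(miss)}
      N9 x:[-2/3,1] y:[-7,1/3] z:[-9,5] -> hit [-2/3,1/3] leaf, test {P10(miss), P14(miss)}
    N16 x:[17/3,35/3] y:[-13/3,14/3] z:[-11,6] -> miss, prune
  N14 x:[-1/3,11] y:[-6,5] z:[-32,-10] -> miss, prune

Visited [0, 12, 5, 1, 9, 16, 14]. Tests: 7 box, 2 leaf. Nearest: miss.

== RESULT ==
[0, 12, 5, 1, 9, 16, 14]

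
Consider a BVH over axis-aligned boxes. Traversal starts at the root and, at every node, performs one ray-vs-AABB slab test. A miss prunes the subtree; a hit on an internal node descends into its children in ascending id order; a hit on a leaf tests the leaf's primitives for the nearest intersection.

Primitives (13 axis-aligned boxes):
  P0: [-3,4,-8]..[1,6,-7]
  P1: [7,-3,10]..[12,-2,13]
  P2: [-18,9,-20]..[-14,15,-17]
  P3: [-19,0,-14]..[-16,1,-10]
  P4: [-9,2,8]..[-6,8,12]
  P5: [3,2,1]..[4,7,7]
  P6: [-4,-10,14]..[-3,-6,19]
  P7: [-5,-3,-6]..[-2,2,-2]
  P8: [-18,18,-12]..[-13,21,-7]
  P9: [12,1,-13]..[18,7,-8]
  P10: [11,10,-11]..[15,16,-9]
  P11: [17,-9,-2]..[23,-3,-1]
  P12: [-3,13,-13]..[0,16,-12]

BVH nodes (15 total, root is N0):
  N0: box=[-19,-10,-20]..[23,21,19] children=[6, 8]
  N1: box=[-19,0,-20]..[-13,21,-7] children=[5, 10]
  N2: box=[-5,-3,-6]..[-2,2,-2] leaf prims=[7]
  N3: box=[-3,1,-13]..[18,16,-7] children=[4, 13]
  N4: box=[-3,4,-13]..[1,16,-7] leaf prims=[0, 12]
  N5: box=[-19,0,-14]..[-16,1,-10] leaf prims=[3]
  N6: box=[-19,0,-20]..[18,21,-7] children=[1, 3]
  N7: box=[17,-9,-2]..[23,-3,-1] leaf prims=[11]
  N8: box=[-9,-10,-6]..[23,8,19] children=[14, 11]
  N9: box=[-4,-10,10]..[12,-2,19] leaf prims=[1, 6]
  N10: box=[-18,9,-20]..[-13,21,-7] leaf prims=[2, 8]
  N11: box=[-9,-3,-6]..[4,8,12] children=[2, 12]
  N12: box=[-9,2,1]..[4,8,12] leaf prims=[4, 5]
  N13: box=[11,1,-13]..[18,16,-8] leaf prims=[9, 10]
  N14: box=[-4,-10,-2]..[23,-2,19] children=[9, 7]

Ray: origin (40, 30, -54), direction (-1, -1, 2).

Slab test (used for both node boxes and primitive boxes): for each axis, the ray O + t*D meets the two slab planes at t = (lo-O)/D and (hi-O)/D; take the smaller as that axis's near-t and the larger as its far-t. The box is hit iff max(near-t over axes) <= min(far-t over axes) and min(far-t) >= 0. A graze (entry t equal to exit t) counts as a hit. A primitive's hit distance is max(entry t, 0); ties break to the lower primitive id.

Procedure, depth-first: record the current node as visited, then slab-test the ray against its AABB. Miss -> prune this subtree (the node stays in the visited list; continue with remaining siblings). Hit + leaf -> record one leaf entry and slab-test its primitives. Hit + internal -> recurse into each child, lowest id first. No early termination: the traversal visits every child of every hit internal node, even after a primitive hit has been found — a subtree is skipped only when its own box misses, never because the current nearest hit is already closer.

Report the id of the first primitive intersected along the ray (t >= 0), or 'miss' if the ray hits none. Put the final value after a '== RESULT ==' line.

Traverse from the root:
N0 x:[17,59] y:[9,40] z:[17,73/2] -> hit [17,73/2], descend [6, 8]
  N6 x:[22,59] y:[9,30] z:[17,47/2] -> hit [22,47/2], descend [1, 3]
    N1 x:[53,59] y:[9,30] z:[17,47/2] -> miss, prune
    N3 x:[22,43] y:[14,29] z:[41/2,47/2] -> hit [22,47/2], descend [4, 13]
      N4 x:[39,43] y:[14,26] z:[41/2,47/2] -> miss, prune
      N13 x:[22,29] y:[14,29] z:[41/2,23] -> hit [22,23] leaf, test {P9@t=23, P10(miss)}
  N8 x:[17,49] y:[22,40] z:[24,73/2] -> hit [24,73/2], descend [11, 14]
    N11 x:[36,49] y:[22,33] z:[24,33] -> miss, prune
    N14 x:[17,44] y:[32,40] z:[26,73/2] -> hit [32,73/2], descend [7, 9]
      N7 x:[17,23] y:[33,39] z:[26,53/2] -> miss, prune
      N9 x:[28,44] y:[32,40] z:[32,73/2] -> hit [32,73/2] leaf, test {P1@t=32, P6(miss)}

Summary -> nodes [0, 6, 1, 3, 4, 13, 8, 11, 14, 7, 9]; box-tests=11; leaf-entries=2; first=P9

== RESULT ==
9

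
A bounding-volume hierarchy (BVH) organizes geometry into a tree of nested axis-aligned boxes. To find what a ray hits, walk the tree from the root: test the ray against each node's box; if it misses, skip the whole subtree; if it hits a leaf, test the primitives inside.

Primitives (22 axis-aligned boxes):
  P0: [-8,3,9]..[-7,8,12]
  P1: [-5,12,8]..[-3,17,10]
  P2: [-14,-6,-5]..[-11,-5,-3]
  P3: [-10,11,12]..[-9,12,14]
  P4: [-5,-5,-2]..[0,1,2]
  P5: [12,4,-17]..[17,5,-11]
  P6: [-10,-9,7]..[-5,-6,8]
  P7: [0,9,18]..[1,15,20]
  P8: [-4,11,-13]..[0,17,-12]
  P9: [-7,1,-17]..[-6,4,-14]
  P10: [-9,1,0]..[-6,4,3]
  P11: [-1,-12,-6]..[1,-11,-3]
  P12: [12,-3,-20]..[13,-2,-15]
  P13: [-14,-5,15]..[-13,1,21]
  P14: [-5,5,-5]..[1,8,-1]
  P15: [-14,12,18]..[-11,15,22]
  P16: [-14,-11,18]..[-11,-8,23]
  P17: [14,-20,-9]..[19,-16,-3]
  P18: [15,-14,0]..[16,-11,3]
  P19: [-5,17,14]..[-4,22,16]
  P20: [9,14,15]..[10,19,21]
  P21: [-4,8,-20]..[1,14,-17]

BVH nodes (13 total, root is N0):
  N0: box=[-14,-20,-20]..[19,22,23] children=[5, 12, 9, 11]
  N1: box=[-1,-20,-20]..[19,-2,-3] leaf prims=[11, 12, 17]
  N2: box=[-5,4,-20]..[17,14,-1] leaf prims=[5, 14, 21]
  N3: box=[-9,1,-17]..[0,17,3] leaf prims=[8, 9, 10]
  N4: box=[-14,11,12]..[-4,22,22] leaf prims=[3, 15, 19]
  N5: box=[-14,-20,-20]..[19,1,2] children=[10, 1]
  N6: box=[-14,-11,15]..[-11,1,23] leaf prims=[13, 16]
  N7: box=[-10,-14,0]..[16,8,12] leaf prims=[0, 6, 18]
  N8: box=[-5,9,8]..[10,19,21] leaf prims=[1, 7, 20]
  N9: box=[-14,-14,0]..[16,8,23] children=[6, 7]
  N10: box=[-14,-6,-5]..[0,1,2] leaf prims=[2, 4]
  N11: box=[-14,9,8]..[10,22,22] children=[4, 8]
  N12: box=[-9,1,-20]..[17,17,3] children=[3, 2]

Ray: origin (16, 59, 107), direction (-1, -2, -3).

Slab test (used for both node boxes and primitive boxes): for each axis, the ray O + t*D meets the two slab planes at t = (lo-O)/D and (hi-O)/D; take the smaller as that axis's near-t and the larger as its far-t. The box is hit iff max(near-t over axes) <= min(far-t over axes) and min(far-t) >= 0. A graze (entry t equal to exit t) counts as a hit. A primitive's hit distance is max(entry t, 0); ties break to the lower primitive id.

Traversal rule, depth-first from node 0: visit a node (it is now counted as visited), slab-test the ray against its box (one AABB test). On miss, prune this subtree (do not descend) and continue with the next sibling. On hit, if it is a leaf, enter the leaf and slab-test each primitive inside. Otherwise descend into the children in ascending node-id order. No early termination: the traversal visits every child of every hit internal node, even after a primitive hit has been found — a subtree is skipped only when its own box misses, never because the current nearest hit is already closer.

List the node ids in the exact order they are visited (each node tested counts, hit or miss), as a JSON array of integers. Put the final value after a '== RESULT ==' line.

Trace the traversal:
N0 x:[-3,30] y:[37/2,79/2] z:[28,127/3] -> hit [28,30], descend [5, 9, 11, 12]
  N5 x:[-3,30] y:[29,79/2] z:[35,127/3] -> miss, prune
  N9 x:[0,30] y:[51/2,73/2] z:[28,107/3] -> hit [28,30], descend [6, 7]
    N6 x:[27,30] y:[29,35] z:[28,92/3] -> hit [29,30] leaf, test {P13@t=29, P16(miss)}
    N7 x:[0,26] y:[51/2,73/2] z:[95/3,107/3] -> miss, prune
  N11 x:[6,30] y:[37/2,25] z:[85/3,33] -> miss, prune
  N12 x:[-1,25] y:[21,29] z:[104/3,127/3] -> miss, prune

Visited [0, 5, 9, 6, 7, 11, 12]. Tests: 7 box, 1 leaf. Nearest: P13.

== RESULT ==
[0, 5, 9, 6, 7, 11, 12]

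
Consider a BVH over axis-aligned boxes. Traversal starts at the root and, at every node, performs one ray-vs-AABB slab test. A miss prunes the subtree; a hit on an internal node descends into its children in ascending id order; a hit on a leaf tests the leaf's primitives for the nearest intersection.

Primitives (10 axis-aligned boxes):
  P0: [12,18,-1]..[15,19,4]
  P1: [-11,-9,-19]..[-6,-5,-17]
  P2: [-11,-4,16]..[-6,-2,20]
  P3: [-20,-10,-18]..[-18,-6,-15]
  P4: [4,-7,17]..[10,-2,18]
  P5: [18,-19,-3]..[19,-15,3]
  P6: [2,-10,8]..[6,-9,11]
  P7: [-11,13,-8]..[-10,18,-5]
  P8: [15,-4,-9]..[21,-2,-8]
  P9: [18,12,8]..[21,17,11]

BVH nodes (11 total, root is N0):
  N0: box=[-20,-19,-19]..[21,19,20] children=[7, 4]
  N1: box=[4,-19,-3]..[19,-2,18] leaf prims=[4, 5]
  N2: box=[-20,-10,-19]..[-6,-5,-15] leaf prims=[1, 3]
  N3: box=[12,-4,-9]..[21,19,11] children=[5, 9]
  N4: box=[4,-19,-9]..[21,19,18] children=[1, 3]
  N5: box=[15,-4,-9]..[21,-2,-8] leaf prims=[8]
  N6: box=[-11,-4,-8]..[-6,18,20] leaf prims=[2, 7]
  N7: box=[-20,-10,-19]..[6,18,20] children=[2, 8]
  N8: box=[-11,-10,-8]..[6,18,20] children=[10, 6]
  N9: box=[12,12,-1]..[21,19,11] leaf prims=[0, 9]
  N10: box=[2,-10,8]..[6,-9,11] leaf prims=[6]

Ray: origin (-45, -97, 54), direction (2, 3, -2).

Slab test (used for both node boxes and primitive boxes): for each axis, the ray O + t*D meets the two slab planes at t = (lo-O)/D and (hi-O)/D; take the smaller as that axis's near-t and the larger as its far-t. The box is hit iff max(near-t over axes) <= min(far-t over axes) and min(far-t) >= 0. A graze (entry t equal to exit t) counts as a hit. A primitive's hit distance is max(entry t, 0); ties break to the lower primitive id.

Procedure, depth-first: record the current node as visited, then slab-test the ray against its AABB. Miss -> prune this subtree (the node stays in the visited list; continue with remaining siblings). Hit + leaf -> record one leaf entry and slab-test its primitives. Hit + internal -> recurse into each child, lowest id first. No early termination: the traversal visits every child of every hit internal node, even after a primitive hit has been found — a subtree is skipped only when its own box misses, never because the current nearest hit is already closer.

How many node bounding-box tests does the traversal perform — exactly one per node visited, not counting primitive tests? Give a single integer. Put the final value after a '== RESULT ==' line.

Trace the traversal:
N0 x:[25/2,33] y:[26,116/3] z:[17,73/2] -> hit [26,33], descend [4, 7]
  N4 x:[49/2,33] y:[26,116/3] z:[18,63/2] -> hit [26,63/2], descend [1, 3]
    N1 x:[49/2,32] y:[26,95/3] z:[18,57/2] -> hit [26,57/2] leaf, test {P4(miss), P5(miss)}
    N3 x:[57/2,33] y:[31,116/3] z:[43/2,63/2] -> hit [31,63/2], descend [5, 9]
      N5 x:[30,33] y:[31,95/3] z:[31,63/2] -> hit [31,63/2] leaf, test {P8@t=31}
      N9 x:[57/2,33] y:[109/3,116/3] z:[43/2,55/2] -> miss, prune
  N7 x:[25/2,51/2] y:[29,115/3] z:[17,73/2] -> miss, prune

order=[0, 4, 1, 3, 5, 9, 7]  |boxes|=7  |leaves|=2  hit=P8

== RESULT ==
7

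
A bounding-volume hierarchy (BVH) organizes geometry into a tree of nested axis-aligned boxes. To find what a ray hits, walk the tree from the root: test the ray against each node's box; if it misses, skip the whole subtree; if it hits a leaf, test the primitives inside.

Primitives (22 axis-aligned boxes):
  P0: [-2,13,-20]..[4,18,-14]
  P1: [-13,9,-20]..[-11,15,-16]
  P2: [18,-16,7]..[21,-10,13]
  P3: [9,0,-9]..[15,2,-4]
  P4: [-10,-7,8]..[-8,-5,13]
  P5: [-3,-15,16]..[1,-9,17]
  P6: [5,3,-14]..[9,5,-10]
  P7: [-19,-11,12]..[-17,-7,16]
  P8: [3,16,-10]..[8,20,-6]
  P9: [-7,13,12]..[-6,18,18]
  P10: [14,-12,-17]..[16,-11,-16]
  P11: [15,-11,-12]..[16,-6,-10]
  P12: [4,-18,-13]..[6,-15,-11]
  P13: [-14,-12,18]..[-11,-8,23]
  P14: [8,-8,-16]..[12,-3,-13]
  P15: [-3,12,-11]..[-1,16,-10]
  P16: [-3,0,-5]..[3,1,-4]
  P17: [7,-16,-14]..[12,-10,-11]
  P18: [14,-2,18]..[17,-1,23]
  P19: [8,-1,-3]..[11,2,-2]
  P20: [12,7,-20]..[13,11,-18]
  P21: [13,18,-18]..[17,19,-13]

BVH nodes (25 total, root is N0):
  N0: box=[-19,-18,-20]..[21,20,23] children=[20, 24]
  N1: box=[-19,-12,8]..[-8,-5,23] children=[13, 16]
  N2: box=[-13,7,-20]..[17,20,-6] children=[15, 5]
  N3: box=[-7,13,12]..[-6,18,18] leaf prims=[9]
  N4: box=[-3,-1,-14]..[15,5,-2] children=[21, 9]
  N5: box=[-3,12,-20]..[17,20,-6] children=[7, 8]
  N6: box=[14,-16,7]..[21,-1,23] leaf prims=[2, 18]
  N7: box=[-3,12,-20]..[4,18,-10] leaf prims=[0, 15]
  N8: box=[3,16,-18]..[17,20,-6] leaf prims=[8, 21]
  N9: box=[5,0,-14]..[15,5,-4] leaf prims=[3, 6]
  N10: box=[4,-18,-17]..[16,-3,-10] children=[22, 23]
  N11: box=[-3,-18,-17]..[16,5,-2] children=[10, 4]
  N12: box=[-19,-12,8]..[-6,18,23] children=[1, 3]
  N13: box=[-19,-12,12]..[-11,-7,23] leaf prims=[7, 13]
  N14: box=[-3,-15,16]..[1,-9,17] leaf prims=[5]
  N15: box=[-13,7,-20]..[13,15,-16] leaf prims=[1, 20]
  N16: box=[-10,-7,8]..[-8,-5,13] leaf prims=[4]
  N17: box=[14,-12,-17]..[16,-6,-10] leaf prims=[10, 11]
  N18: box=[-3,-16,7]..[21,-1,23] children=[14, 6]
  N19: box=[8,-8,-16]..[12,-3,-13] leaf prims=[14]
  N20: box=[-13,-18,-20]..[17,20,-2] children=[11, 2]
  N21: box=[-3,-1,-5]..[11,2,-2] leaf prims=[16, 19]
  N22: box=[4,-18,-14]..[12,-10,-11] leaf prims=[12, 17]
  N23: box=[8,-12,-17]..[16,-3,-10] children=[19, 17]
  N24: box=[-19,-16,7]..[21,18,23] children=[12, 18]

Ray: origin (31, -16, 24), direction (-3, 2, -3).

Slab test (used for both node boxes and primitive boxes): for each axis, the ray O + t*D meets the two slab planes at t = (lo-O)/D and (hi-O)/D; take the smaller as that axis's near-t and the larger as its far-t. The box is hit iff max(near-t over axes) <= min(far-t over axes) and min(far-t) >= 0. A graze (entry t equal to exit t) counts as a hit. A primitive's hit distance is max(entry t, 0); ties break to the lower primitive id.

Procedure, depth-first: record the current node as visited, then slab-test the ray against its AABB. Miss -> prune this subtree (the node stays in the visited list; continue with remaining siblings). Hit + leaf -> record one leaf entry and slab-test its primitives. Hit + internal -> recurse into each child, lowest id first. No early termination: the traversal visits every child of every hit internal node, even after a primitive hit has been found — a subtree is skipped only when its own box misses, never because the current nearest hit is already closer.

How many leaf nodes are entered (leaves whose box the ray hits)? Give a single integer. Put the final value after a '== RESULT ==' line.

Traverse from the root:
N0 x:[10/3,50/3] y:[-1,18] z:[1/3,44/3] -> hit [10/3,44/3], descend [20, 24]
  N20 x:[14/3,44/3] y:[-1,18] z:[26/3,44/3] -> hit [26/3,44/3], descend [2, 11]
    N2 x:[14/3,44/3] y:[23/2,18] z:[10,44/3] -> hit [23/2,44/3], descend [5, 15]
      N5 x:[14/3,34/3] y:[14,18] z:[10,44/3] -> miss, prune
      N15 x:[6,44/3] y:[23/2,31/2] z:[40/3,44/3] -> hit [40/3,44/3] leaf, test {P1@t=14, P20(miss)}
    N11 x:[5,34/3] y:[-1,21/2] z:[26/3,41/3] -> hit [26/3,21/2], descend [4, 10]
      N4 x:[16/3,34/3] y:[15/2,21/2] z:[26/3,38/3] -> hit [26/3,21/2], descend [9, 21]
        N9 x:[16/3,26/3] y:[8,21/2] z:[28/3,38/3] -> miss, prune
        N21 x:[20/3,34/3] y:[15/2,9] z:[26/3,29/3] -> hit [26/3,9] leaf, test {P16(miss), P19(miss)}
      N10 x:[5,9] y:[-1,13/2] z:[34/3,41/3] -> miss, prune
  N24 x:[10/3,50/3] y:[0,17] z:[1/3,17/3] -> hit [10/3,17/3], descend [12, 18]
    N12 x:[37/3,50/3] y:[2,17] z:[1/3,16/3] -> miss, prune
    N18 x:[10/3,34/3] y:[0,15/2] z:[1/3,17/3] -> hit [10/3,17/3], descend [6, 14]
      N6 x:[10/3,17/3] y:[0,15/2] z:[1/3,17/3] -> hit [10/3,17/3] leaf, test {P2(miss), P18(miss)}
      N14 x:[10,34/3] y:[1/2,7/2] z:[7/3,8/3] -> miss, prune

order=[0, 20, 2, 5, 15, 11, 4, 9, 21, 10, 24, 12, 18, 6, 14]  |boxes|=15  |leaves|=3  hit=P1

== RESULT ==
3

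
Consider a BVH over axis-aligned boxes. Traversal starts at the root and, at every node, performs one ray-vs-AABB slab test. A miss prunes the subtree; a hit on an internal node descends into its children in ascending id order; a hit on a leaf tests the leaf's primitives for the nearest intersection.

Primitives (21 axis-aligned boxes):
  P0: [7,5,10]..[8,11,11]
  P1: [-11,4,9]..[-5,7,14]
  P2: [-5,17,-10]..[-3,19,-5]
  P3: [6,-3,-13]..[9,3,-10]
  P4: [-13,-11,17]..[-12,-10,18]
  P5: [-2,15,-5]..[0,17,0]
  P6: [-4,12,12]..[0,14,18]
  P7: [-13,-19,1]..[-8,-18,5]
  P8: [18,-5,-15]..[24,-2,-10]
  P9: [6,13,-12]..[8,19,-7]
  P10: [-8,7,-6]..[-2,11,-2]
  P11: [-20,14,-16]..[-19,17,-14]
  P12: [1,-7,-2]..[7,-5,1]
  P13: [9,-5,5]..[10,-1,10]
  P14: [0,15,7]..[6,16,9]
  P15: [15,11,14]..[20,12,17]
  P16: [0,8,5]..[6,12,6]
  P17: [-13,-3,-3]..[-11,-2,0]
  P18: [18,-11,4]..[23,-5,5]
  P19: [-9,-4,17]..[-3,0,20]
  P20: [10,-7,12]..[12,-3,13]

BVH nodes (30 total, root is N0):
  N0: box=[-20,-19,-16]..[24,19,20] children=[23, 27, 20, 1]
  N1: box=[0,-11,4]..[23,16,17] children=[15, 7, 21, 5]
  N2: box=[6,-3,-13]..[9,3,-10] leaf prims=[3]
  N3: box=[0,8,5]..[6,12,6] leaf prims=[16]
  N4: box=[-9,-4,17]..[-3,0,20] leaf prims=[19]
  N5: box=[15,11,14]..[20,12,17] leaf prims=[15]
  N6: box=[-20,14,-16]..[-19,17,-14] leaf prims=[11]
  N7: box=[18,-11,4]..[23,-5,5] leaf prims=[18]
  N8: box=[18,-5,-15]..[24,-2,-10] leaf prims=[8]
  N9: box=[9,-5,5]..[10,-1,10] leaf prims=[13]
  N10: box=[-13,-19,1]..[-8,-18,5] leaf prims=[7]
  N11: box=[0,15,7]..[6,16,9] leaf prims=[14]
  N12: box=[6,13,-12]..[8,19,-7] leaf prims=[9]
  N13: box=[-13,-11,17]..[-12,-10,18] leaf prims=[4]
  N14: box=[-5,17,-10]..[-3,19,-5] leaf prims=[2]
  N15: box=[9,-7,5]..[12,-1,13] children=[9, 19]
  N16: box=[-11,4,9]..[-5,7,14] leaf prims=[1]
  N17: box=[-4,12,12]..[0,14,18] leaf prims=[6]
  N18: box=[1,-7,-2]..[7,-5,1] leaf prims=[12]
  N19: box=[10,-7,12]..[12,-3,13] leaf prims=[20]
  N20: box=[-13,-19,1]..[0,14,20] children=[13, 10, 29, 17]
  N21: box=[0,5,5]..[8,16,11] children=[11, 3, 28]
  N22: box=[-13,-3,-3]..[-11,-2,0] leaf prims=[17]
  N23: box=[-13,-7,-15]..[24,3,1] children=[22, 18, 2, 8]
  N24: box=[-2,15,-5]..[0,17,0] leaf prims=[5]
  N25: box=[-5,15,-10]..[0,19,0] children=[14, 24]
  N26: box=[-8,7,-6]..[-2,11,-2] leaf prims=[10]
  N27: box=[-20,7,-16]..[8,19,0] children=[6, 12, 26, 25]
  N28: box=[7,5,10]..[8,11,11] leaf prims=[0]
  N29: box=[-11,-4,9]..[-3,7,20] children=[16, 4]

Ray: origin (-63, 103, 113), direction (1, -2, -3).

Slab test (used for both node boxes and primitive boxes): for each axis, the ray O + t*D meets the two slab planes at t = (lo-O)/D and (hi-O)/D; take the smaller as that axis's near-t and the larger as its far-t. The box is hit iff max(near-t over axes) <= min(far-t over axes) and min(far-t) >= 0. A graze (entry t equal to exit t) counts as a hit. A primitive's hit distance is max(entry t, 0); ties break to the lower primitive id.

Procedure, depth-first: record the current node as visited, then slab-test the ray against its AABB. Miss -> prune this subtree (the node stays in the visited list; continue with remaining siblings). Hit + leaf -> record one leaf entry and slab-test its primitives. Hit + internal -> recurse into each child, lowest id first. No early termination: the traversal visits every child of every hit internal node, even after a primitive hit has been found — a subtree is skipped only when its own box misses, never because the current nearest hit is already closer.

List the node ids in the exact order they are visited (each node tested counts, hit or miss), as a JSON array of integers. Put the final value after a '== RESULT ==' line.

Trace the traversal:
N0 x:[43,87] y:[42,61] z:[31,43] -> hit [43,43], descend [1, 20, 23, 27]
  N1 x:[63,86] y:[87/2,57] z:[32,109/3] -> miss, prune
  N20 x:[50,63] y:[89/2,61] z:[31,112/3] -> miss, prune
  N23 x:[50,87] y:[50,55] z:[112/3,128/3] -> miss, prune
  N27 x:[43,71] y:[42,48] z:[113/3,43] -> hit [43,43], descend [6, 12, 25, 26]
    N6 x:[43,44] y:[43,89/2] z:[127/3,43] -> hit [43,43] leaf, test {P11@t=43}
    N12 x:[69,71] y:[42,45] z:[40,125/3] -> miss, prune
    N25 x:[58,63] y:[42,44] z:[113/3,41] -> miss, prune
    N26 x:[55,61] y:[46,48] z:[115/3,119/3] -> miss, prune

Visited [0, 1, 20, 23, 27, 6, 12, 25, 26]. Tests: 9 box, 1 leaf. Nearest: P11.

== RESULT ==
[0, 1, 20, 23, 27, 6, 12, 25, 26]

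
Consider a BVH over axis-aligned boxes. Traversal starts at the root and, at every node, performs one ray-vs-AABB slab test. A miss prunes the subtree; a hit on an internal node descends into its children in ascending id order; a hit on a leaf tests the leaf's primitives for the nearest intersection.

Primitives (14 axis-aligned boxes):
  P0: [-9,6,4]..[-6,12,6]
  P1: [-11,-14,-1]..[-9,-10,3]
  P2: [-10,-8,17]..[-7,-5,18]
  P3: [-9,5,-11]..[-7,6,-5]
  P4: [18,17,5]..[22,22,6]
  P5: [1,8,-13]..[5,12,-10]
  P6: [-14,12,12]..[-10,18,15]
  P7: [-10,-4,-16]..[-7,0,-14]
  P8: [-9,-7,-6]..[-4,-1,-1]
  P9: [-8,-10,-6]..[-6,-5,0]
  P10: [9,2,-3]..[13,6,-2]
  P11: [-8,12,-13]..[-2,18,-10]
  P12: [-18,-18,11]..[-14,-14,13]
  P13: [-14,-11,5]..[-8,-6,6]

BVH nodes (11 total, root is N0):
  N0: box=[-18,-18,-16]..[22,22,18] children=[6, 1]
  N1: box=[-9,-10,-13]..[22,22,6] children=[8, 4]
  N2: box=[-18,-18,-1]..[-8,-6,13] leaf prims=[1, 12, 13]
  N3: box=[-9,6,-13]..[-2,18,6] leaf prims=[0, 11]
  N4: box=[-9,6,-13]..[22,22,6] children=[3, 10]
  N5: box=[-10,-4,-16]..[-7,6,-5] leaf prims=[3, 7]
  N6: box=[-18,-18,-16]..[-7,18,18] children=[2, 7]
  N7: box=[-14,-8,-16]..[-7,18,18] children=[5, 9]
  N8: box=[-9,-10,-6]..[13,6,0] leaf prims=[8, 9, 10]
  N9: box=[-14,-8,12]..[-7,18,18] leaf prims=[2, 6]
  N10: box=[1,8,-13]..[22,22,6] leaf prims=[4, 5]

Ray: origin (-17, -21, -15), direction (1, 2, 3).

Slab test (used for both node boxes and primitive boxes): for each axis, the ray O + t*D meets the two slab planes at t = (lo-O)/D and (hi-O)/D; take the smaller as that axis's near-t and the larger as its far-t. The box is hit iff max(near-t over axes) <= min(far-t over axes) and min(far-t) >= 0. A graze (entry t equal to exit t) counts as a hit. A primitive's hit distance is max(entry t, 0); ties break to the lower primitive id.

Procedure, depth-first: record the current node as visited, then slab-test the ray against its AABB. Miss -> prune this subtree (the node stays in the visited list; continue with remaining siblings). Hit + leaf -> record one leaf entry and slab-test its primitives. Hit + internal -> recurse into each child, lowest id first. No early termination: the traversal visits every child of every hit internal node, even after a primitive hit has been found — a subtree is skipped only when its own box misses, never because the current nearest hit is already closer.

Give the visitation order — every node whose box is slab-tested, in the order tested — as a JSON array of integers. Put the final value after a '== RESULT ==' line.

Trace the traversal:
N0 x:[-1,39] y:[3/2,43/2] z:[-1/3,11] -> hit [3/2,11], descend [1, 6]
  N1 x:[8,39] y:[11/2,43/2] z:[2/3,7] -> miss, prune
  N6 x:[-1,10] y:[3/2,39/2] z:[-1/3,11] -> hit [3/2,10], descend [2, 7]
    N2 x:[-1,9] y:[3/2,15/2] z:[14/3,28/3] -> hit [14/3,15/2] leaf, test {P1(miss), P12(miss), P13@t=20/3}
    N7 x:[3,10] y:[13/2,39/2] z:[-1/3,11] -> hit [13/2,10], descend [5, 9]
      N5 x:[7,10] y:[17/2,27/2] z:[-1/3,10/3] -> miss, prune
      N9 x:[3,10] y:[13/2,39/2] z:[9,11] -> hit [9,10] leaf, test {P2(miss), P6(miss)}

order=[0, 1, 6, 2, 7, 5, 9]  |boxes|=7  |leaves|=2  hit=P13

== RESULT ==
[0, 1, 6, 2, 7, 5, 9]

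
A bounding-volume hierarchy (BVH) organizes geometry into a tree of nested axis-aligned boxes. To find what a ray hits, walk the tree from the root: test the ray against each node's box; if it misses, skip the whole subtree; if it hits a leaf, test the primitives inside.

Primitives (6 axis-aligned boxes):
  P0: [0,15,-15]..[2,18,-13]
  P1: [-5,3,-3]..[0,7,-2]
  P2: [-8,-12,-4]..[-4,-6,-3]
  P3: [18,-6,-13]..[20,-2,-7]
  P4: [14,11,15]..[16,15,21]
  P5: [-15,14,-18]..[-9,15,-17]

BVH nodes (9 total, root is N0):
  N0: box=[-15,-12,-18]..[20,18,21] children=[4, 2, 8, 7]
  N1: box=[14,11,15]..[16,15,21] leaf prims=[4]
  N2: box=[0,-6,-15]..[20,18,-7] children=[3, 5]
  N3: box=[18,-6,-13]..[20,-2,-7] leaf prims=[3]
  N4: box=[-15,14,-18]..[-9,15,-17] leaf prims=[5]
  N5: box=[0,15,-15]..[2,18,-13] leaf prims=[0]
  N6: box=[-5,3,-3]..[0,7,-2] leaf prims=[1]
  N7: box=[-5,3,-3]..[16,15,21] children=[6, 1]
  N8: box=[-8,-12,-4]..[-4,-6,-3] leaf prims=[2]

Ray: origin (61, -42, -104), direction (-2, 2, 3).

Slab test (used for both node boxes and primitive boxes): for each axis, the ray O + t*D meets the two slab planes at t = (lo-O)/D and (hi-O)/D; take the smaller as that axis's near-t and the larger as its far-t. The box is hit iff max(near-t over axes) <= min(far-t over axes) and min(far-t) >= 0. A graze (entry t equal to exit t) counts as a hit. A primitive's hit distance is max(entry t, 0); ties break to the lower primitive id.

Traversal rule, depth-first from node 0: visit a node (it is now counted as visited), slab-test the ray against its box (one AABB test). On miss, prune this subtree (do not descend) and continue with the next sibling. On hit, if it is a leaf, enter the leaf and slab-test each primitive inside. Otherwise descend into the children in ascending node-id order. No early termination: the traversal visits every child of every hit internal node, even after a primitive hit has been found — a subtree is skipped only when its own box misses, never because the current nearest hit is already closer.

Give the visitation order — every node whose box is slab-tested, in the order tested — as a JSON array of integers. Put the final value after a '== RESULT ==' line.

Traverse from the root:
N0 x:[41/2,38] y:[15,30] z:[86/3,125/3] -> hit [86/3,30], descend [2, 4, 7, 8]
  N2 x:[41/2,61/2] y:[18,30] z:[89/3,97/3] -> hit [89/3,30], descend [3, 5]
    N3 x:[41/2,43/2] y:[18,20] z:[91/3,97/3] -> miss, prune
    N5 x:[59/2,61/2] y:[57/2,30] z:[89/3,91/3] -> hit [89/3,30] leaf, test {P0@t=89/3}
  N4 x:[35,38] y:[28,57/2] z:[86/3,29] -> miss, prune
  N7 x:[45/2,33] y:[45/2,57/2] z:[101/3,125/3] -> miss, prune
  N8 x:[65/2,69/2] y:[15,18] z:[100/3,101/3] -> miss, prune

Summary -> nodes [0, 2, 3, 5, 4, 7, 8]; box-tests=7; leaf-entries=1; first=P0

== RESULT ==
[0, 2, 3, 5, 4, 7, 8]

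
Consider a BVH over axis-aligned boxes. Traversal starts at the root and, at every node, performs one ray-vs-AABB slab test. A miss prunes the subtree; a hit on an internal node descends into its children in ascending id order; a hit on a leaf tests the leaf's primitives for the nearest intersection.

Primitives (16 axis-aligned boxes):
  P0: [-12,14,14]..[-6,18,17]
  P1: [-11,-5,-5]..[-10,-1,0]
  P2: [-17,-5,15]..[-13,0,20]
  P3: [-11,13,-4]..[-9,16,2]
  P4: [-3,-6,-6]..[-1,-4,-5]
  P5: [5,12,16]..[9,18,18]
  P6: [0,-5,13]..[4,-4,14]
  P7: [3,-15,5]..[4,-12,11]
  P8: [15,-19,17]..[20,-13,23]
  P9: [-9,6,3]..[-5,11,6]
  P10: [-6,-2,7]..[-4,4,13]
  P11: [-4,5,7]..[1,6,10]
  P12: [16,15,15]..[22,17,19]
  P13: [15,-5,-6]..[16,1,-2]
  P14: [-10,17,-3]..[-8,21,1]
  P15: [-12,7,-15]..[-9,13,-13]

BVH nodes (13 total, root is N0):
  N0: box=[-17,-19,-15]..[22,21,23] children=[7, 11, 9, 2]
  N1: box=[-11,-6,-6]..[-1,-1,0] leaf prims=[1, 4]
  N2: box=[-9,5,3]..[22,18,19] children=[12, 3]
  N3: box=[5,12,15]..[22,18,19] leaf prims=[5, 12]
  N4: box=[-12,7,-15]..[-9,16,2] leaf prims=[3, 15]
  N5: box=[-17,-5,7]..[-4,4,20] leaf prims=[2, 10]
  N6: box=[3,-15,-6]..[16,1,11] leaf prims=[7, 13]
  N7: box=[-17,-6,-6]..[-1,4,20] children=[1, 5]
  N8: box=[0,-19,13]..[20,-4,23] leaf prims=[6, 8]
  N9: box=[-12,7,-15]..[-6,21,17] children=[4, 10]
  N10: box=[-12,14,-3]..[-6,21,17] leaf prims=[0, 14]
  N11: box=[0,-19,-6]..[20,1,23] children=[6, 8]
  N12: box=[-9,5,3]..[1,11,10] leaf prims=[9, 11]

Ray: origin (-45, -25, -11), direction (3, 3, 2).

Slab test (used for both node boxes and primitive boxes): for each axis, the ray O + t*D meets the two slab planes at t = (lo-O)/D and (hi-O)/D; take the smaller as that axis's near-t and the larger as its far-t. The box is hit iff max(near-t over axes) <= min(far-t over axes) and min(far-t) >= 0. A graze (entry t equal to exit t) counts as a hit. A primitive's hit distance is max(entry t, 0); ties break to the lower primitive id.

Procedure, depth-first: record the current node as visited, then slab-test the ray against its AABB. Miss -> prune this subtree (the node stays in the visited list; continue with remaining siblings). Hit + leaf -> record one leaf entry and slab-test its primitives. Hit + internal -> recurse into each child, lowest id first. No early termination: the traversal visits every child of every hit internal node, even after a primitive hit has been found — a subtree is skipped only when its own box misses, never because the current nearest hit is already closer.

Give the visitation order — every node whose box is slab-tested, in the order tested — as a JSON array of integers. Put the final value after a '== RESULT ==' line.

Walk:
N0 x:[28/3,67/3] y:[2,46/3] z:[-2,17] -> hit [28/3,46/3], descend [2, 7, 9, 11]
  N2 x:[12,67/3] y:[10,43/3] z:[7,15] -> hit [12,43/3], descend [3, 12]
    N3 x:[50/3,67/3] y:[37/3,43/3] z:[13,15] -> miss, prune
    N12 x:[12,46/3] y:[10,12] z:[7,21/2] -> miss, prune
  N7 x:[28/3,44/3] y:[19/3,29/3] z:[5/2,31/2] -> hit [28/3,29/3], descend [1, 5]
    N1 x:[34/3,44/3] y:[19/3,8] z:[5/2,11/2] -> miss, prune
    N5 x:[28/3,41/3] y:[20/3,29/3] z:[9,31/2] -> hit [28/3,29/3] leaf, test {P2(miss), P10(miss)}
  N9 x:[11,13] y:[32/3,46/3] z:[-2,14] -> hit [11,13], descend [4, 10]
    N4 x:[11,12] y:[32/3,41/3] z:[-2,13/2] -> miss, prune
    N10 x:[11,13] y:[13,46/3] z:[4,14] -> hit [13,13] leaf, test {P0@t=13, P14(miss)}
  N11 x:[15,65/3] y:[2,26/3] z:[5/2,17] -> miss, prune

11 AABB tests over nodes [0, 2, 3, 12, 7, 1, 5, 9, 4, 10, 11]; 2 leaves entered; closest P0.

== RESULT ==
[0, 2, 3, 12, 7, 1, 5, 9, 4, 10, 11]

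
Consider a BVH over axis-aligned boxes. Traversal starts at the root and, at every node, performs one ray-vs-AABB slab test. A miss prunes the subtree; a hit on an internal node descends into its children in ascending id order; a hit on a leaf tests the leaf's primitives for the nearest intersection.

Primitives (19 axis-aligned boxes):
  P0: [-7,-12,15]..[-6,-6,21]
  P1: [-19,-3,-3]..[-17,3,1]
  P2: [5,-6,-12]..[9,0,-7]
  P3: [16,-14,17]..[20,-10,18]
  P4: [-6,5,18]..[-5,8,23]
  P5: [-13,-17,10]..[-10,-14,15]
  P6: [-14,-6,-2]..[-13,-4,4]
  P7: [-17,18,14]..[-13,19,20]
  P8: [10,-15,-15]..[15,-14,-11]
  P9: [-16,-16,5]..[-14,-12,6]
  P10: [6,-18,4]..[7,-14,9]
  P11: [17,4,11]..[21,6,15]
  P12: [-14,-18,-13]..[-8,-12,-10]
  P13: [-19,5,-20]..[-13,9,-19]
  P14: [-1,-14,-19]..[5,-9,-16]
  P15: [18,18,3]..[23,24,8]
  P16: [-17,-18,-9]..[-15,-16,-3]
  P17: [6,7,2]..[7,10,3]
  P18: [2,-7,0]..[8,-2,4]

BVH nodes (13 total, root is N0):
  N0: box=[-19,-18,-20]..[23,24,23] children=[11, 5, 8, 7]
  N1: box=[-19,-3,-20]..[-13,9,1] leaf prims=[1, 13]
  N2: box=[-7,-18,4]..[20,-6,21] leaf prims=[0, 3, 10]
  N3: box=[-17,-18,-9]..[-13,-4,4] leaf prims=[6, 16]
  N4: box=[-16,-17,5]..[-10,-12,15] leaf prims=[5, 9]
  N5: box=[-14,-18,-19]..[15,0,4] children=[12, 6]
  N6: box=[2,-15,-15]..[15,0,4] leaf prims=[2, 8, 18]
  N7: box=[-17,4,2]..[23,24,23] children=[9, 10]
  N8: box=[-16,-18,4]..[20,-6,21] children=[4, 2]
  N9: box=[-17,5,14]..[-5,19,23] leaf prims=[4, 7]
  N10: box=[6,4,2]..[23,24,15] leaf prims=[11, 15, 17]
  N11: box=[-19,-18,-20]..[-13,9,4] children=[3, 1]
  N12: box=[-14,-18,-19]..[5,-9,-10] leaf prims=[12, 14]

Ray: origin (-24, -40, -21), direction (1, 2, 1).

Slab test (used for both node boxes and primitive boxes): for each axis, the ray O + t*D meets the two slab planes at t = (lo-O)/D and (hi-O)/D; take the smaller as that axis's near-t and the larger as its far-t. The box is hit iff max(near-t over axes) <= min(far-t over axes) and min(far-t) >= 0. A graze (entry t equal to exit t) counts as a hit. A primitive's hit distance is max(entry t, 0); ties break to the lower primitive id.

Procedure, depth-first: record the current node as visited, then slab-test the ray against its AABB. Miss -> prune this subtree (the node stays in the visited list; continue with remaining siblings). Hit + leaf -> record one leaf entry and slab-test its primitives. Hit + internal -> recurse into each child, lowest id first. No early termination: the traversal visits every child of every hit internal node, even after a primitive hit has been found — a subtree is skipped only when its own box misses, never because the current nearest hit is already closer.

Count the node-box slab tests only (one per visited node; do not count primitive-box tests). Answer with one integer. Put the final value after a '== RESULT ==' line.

Traverse from the root:
N0 x:[5,47] y:[11,32] z:[1,44] -> hit [11,32], descend [5, 7, 8, 11]
  N5 x:[10,39] y:[11,20] z:[2,25] -> hit [11,20], descend [6, 12]
    N6 x:[26,39] y:[25/2,20] z:[6,25] -> miss, prune
    N12 x:[10,29] y:[11,31/2] z:[2,11] -> hit [11,11] leaf, test {P12@t=11, P14(miss)}
  N7 x:[7,47] y:[22,32] z:[23,44] -> hit [23,32], descend [9, 10]
    N9 x:[7,19] y:[45/2,59/2] z:[35,44] -> miss, prune
    N10 x:[30,47] y:[22,32] z:[23,36] -> hit [30,32] leaf, test {P11(miss), P15(miss), P17(miss)}
  N8 x:[8,44] y:[11,17] z:[25,42] -> miss, prune
  N11 x:[5,11] y:[11,49/2] z:[1,25] -> hit [11,11], descend [1, 3]
    N1 x:[5,11] y:[37/2,49/2] z:[1,22] -> miss, prune
    N3 x:[7,11] y:[11,18] z:[12,25] -> miss, prune

order=[0, 5, 6, 12, 7, 9, 10, 8, 11, 1, 3]  |boxes|=11  |leaves|=2  hit=P12

== RESULT ==
11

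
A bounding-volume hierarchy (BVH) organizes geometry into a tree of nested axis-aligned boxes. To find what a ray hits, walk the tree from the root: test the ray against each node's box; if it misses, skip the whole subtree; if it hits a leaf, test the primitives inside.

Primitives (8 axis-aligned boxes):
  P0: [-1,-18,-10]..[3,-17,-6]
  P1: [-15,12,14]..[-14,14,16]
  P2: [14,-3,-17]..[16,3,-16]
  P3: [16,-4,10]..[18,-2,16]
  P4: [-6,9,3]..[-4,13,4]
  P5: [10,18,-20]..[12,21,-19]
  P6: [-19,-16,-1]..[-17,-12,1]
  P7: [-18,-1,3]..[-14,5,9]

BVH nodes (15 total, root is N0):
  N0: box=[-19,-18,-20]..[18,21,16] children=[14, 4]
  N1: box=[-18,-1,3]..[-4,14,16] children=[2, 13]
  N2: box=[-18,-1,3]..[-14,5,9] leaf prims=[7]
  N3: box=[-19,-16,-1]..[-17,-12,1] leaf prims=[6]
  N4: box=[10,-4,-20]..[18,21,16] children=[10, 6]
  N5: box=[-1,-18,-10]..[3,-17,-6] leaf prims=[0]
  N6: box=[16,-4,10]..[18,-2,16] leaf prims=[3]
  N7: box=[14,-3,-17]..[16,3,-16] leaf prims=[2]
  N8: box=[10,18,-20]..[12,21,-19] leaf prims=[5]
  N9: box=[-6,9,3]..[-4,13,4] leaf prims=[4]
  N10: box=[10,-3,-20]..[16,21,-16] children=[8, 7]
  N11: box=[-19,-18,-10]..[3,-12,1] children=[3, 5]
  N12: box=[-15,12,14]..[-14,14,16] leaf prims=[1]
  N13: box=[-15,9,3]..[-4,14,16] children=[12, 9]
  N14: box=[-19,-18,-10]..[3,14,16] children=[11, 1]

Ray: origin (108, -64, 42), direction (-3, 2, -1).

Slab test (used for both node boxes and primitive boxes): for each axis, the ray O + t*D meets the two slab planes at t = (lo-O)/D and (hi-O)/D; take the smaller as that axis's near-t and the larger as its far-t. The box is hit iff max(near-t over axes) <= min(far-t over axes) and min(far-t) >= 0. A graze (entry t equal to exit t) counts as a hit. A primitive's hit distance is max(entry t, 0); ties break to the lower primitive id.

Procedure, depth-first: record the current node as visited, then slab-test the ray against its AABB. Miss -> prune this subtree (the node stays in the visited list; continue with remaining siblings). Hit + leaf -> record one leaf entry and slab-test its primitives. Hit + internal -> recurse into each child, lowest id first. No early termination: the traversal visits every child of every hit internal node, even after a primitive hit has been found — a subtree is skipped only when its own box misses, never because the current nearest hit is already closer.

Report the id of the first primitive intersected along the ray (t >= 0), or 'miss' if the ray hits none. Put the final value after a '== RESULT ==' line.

Walk:
N0 x:[30,127/3] y:[23,85/2] z:[26,62] -> hit [30,127/3], descend [4, 14]
  N4 x:[30,98/3] y:[30,85/2] z:[26,62] -> hit [30,98/3], descend [6, 10]
    N6 x:[30,92/3] y:[30,31] z:[26,32] -> hit [30,92/3] leaf, test {P3@t=30}
    N10 x:[92/3,98/3] y:[61/2,85/2] z:[58,62] -> miss, prune
  N14 x:[35,127/3] y:[23,39] z:[26,52] -> hit [35,39], descend [1, 11]
    N1 x:[112/3,42] y:[63/2,39] z:[26,39] -> hit [112/3,39], descend [2, 13]
      N2 x:[122/3,42] y:[63/2,69/2] z:[33,39] -> miss, prune
      N13 x:[112/3,41] y:[73/2,39] z:[26,39] -> hit [112/3,39], descend [9, 12]
        N9 x:[112/3,38] y:[73/2,77/2] z:[38,39] -> hit [38,38] leaf, test {P4@t=38}
        N12 x:[122/3,41] y:[38,39] z:[26,28] -> miss, prune
    N11 x:[35,127/3] y:[23,26] z:[41,52] -> miss, prune

11 AABB tests over nodes [0, 4, 6, 10, 14, 1, 2, 13, 9, 12, 11]; 2 leaves entered; closest P3.

== RESULT ==
3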